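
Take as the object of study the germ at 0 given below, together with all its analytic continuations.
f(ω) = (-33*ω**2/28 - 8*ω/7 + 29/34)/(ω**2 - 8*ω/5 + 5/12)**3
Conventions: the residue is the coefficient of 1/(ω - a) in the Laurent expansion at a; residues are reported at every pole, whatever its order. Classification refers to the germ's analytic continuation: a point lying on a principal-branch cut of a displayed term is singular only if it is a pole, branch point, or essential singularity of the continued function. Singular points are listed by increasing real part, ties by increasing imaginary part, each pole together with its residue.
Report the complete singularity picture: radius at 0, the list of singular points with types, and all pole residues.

Denominator factor (ω**2 - 8*ω/5 + 5/12)^3: discriminant 67/75, real irrational roots 4/5 + (1/30)*sqrt(201) and 4/5 - (1/30)*sqrt(201); poles of order 3, moduli 4/5 + (1/30)*sqrt(201) and 4/5 - (1/30)*sqrt(201).
The radius of convergence is the smallest modulus among the singular points: 4/5 - (1/30)*sqrt(201).
The factor ω**2 - 8*ω/5 + 5/12 splits as (ω - a)(ω - a') with a = 4/5 - (1/30)*sqrt(201), a' = 4/5 + (1/30)*sqrt(201). At the order-3 pole a set g(ω) = (ω - a)^3*f(ω) = [-33*ω**2/28 - 8*ω/7 + 29/34] / (ω - a')^3.
Order-3 pole: residue = g''(a)/2; g''(4/5 - (1/30)*sqrt(201)) = (16705125/20451884)*sqrt(201), so the residue is (16705125/40903768)*sqrt(201).
The factor ω**2 - 8*ω/5 + 5/12 splits as (ω - a)(ω - a') with a = 4/5 + (1/30)*sqrt(201), a' = 4/5 - (1/30)*sqrt(201). At the order-3 pole a set g(ω) = (ω - a)^3*f(ω) = [-33*ω**2/28 - 8*ω/7 + 29/34] / (ω - a')^3.
Order-3 pole: residue = g''(a)/2; g''(4/5 + (1/30)*sqrt(201)) = -(16705125/20451884)*sqrt(201), so the residue is -(16705125/40903768)*sqrt(201).
List the singular points by increasing real part (a conjugate pair: the negative imaginary part first).

Radius of convergence at 0: 4/5 - (1/30)*sqrt(201).
At 4/5 - (1/30)*sqrt(201): a pole of order 3; residue (16705125/40903768)*sqrt(201).
At 4/5 + (1/30)*sqrt(201): a pole of order 3; residue -(16705125/40903768)*sqrt(201).


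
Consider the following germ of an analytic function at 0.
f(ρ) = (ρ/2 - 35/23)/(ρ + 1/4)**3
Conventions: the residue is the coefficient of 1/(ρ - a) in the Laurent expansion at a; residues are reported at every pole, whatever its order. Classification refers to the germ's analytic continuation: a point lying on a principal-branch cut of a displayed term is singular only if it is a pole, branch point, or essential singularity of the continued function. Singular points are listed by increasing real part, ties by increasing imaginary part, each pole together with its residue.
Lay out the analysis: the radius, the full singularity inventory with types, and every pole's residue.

Radius of convergence at 0: 1/4.
At -1/4: a pole of order 3; residue 0.

Denominator factor (ρ + 1/4)^3: pole of order 3 at -1/4, modulus 1/4.
The radius of convergence is the smallest modulus among the singular points: 1/4.
At the order-3 pole -1/4 set g(ρ) = (ρ - (-1/4))^3*f(ρ) = ρ/2 - 35/23.
Order-3 pole: residue = g''(a)/2; g''(-1/4) = 0, so the residue is 0.


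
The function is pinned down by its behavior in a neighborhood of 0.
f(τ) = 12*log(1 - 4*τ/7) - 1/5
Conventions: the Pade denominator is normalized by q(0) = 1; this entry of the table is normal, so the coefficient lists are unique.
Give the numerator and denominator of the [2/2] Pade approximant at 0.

Taylor coefficients needed (expand at 0): a_0 = -1/5, a_1 = -48/7, a_2 = -96/49, a_3 = -256/343, a_4 = -768/2401.
Write the denominator as Q(τ) = 1 + q1*τ + q2*τ^2. Requiring Q*f - P = O(τ^5) with deg P <= 2 kills the coefficients of τ^3..τ^4 in Q*f:
  τ^3: a_3 + q1*a_2 + q2*a_1 = 0, i.e. -256/343 + (-96/49)*q1 + (-48/7)*q2 = 0.
  τ^4: a_4 + q1*a_3 + q2*a_2 = 0, i.e. -768/2401 + (-256/343)*q1 + (-96/49)*q2 = 0.
Solving this linear system: q1 = -4/7, q2 = 8/147.
The numerator is Q*f truncated at degree 2: P0 = a_0 = -1/5; P1 = a_1 + q1*a_0 = -236/35; P2 = a_2 + q1*a_1 + q2*a_0 = 1432/735.

The Pade approximant has numerator coefficients [-1/5, -236/35, 1432/735]; denominator coefficients [1, -4/7, 8/147].


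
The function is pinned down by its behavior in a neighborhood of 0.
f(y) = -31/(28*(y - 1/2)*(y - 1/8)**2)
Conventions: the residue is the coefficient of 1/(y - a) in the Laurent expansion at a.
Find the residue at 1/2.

At the order-1 pole 1/2 set g(y) = (y - (1/2))*f(y) = -31/(28*(y - 1/8)**2).
Simple pole: residue = g(a) at a = 1/2, which is -496/63.

The residue is -496/63.


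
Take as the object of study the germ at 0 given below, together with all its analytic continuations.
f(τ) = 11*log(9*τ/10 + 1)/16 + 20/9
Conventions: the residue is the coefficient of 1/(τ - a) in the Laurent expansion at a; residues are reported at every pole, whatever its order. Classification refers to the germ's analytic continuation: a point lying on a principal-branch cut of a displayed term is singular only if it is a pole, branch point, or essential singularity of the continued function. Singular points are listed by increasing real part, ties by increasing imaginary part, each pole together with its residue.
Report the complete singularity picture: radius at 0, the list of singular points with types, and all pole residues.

Radius of convergence at 0: 10/9.
At -10/9: a logarithmic branch point.

Branch term (11/16)*log(1 - τ/(-10/9)): its argument vanishes at τ = -10/9, a logarithmic branch point, modulus 10/9.
The radius of convergence is the smallest modulus among the singular points: 10/9.


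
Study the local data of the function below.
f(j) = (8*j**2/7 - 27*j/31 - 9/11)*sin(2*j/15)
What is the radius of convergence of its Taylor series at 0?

The radius of convergence is infinite.

The factor sin(2*j/15) is entire and contributes no finite singular point.
The polynomial part has no poles.
No finite singular points: the Taylor series at 0 converges everywhere.


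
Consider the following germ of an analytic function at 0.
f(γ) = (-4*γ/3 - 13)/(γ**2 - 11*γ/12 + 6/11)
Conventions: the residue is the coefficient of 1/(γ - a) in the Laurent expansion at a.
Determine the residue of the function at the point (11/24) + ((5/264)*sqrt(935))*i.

The factor γ**2 - 11*γ/12 + 6/11 splits as (γ - a)(γ - a') with a = (11/24) + ((5/264)*sqrt(935))*i, a' = (11/24) - ((5/264)*sqrt(935))*i. At the order-1 pole a set g(γ) = (γ - a)*f(γ) = [-4*γ/3 - 13] / (γ - a').
Simple pole: residue = g(a) at a = (11/24) + ((5/264)*sqrt(935))*i, which is (-2/3) + ((98/255)*sqrt(935))*i.

The residue is (-2/3) + ((98/255)*sqrt(935))*i.


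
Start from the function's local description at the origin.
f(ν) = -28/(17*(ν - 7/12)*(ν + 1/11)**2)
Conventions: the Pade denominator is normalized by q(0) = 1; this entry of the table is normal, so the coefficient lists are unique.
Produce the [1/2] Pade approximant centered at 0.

The Pade approximant has numerator coefficients [5808/17, 766656/901]; denominator coefficients [1, 8450/371, 49643/371].

Taylor coefficients needed (expand at 0): a_0 = 5808/17, a_1 = -824736/119, a_2 = 93410064/833, a_3 = -9485253888/5831.
Write the denominator as Q(ν) = 1 + q1*ν + q2*ν^2. Requiring Q*f - P = O(ν^4) with deg P <= 1 kills the coefficients of ν^2..ν^3 in Q*f:
  ν^2: a_2 + q1*a_1 + q2*a_0 = 0, i.e. 93410064/833 + (-824736/119)*q1 + (5808/17)*q2 = 0.
  ν^3: a_3 + q1*a_2 + q2*a_1 = 0, i.e. -9485253888/5831 + (93410064/833)*q1 + (-824736/119)*q2 = 0.
Solving this linear system: q1 = 8450/371, q2 = 49643/371.
The numerator is Q*f truncated at degree 1: P0 = a_0 = 5808/17; P1 = a_1 + q1*a_0 = 766656/901.


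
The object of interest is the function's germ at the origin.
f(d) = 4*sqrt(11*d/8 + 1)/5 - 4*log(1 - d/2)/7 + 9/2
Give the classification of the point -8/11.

The point is an algebraic (square-root) branch point.

The term (4/5)*sqrt(1 - d/(-8/11)) has argument 1 - -8/11/(-8/11) = 0 at -8/11: a square-root (algebraic, two-sheeted) branch point; the remaining terms are analytic or single-valued there.


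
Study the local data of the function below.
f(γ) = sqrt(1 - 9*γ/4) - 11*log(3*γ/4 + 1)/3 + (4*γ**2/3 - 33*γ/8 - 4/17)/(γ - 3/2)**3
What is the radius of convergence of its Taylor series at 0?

The radius of convergence is 4/9.

Denominator factor (γ - 3/2)^3: pole of order 3 at 3/2, modulus 3/2.
Branch term (-11/3)*log(1 - γ/(-4/3)): its argument vanishes at γ = -4/3, a logarithmic branch point, modulus 4/3.
Branch term (1)*sqrt(1 - γ/(4/9)): its argument vanishes at γ = 4/9, a square-root branch point, modulus 4/9.
The radius of convergence is the smallest modulus among the singular points: 4/9.


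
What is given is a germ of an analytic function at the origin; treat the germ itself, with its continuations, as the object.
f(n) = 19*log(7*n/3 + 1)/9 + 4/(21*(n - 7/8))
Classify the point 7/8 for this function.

The point is a pole of order 1.

The denominator factor n - 7/8 vanishes at 7/8 and appears to the power 1; the numerator there equals 4/21, nonzero, and no other factor vanishes.
The branch terms are analytic at this point.
Hence a pole whose order is the multiplicity, 1.


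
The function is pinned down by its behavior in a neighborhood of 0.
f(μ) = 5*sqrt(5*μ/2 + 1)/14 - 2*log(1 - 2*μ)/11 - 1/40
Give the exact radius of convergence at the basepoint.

Branch term (5/14)*sqrt(1 - μ/(-2/5)): its argument vanishes at μ = -2/5, a square-root branch point, modulus 2/5.
Branch term (-2/11)*log(1 - μ/(1/2)): its argument vanishes at μ = 1/2, a logarithmic branch point, modulus 1/2.
The radius of convergence is the smallest modulus among the singular points: 2/5.

The radius of convergence is 2/5.


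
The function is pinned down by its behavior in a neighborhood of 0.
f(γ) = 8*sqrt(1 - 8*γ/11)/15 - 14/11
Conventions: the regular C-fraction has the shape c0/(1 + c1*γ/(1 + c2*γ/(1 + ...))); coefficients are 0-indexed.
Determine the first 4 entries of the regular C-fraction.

The regular C-fraction coefficients are [-122/165, -16/61, 54/671, 122/297].

Taylor coefficients (expand at 0): a_0 = -122/165, a_1 = -32/165, a_2 = -64/1815, a_3 = -256/19965.
c0 = a_0 = -122/165. Peel one level at a time: if S = 1 + c*γ/S' with S'(0) = 1, then c is the γ-coefficient of S and S' = c*γ/(S - 1).
S_1 = c0/f = 1 + (-16/61)*γ + (864/40931)*γ^2 + ...; c1 = -16/61.
S_2 = c1*γ/(S_1 - 1) = 1 + (54/671)*γ + (-4/121)*γ^2 + ...; c2 = 54/671.
S_3 = c2*γ/(S_2 - 1) = 1 + (122/297)*γ + ...; c3 = 122/297.


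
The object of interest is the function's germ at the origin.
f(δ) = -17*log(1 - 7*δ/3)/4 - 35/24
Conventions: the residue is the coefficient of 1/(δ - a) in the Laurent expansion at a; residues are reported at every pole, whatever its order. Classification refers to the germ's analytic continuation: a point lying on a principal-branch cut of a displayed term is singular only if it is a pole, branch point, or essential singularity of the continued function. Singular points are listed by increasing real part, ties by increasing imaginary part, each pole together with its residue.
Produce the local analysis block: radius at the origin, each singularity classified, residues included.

Radius of convergence at 0: 3/7.
At 3/7: a logarithmic branch point.

Branch term (-17/4)*log(1 - δ/(3/7)): its argument vanishes at δ = 3/7, a logarithmic branch point, modulus 3/7.
The radius of convergence is the smallest modulus among the singular points: 3/7.


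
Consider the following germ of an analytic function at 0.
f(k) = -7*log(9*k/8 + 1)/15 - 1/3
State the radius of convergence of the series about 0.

Branch term (-7/15)*log(1 - k/(-8/9)): its argument vanishes at k = -8/9, a logarithmic branch point, modulus 8/9.
The radius of convergence is the smallest modulus among the singular points: 8/9.

The radius of convergence is 8/9.


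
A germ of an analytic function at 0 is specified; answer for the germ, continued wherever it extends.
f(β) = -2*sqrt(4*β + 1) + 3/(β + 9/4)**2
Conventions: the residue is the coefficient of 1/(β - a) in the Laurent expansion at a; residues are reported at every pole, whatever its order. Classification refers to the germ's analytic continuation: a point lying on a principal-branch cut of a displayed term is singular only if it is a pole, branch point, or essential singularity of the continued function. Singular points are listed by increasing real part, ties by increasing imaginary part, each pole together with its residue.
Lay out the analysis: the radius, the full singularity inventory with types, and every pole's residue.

Radius of convergence at 0: 1/4.
At -9/4: a pole of order 2; residue 0.
At -1/4: an algebraic (square-root) branch point.

Denominator factor (β + 9/4)^2: pole of order 2 at -9/4, modulus 9/4.
Branch term (-2)*sqrt(1 - β/(-1/4)): its argument vanishes at β = -1/4, a square-root branch point, modulus 1/4.
The radius of convergence is the smallest modulus among the singular points: 1/4.
The branch term is analytic at -9/4 and contributes nothing to the residue; only the rational part matters.
At the order-2 pole -9/4 set g(β) = (β - (-9/4))^2*(rational part) = 3.
Order-2 pole: residue = g'(a); g'(-9/4) = 0, so the residue is 0.
List the singular points by increasing real part (a conjugate pair: the negative imaginary part first).


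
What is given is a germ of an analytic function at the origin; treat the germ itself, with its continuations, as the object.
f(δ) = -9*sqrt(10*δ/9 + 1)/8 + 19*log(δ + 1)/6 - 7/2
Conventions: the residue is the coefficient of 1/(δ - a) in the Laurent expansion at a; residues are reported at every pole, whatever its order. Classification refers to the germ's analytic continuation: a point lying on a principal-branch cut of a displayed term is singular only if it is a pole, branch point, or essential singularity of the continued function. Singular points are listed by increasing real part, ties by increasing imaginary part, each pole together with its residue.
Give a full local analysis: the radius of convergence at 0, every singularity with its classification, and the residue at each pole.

Radius of convergence at 0: 9/10.
At -1: a logarithmic branch point.
At -9/10: an algebraic (square-root) branch point.

Branch term (19/6)*log(1 - δ/(-1)): its argument vanishes at δ = -1, a logarithmic branch point, modulus 1.
Branch term (-9/8)*sqrt(1 - δ/(-9/10)): its argument vanishes at δ = -9/10, a square-root branch point, modulus 9/10.
The radius of convergence is the smallest modulus among the singular points: 9/10.
List the singular points by increasing real part (a conjugate pair: the negative imaginary part first).


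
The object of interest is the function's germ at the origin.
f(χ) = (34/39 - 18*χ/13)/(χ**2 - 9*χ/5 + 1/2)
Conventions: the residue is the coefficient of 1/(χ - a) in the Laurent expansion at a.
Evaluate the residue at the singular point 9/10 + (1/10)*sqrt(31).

The residue is -9/13 - (73/1209)*sqrt(31).

The factor χ**2 - 9*χ/5 + 1/2 splits as (χ - a)(χ - a') with a = 9/10 + (1/10)*sqrt(31), a' = 9/10 - (1/10)*sqrt(31). At the order-1 pole a set g(χ) = (χ - a)*f(χ) = [34/39 - 18*χ/13] / (χ - a').
Simple pole: residue = g(a) at a = 9/10 + (1/10)*sqrt(31), which is -9/13 - (73/1209)*sqrt(31).


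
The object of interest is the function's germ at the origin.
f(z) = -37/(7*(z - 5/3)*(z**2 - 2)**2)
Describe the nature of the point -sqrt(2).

The denominator factor z**2 - 2 vanishes at -sqrt(2) and appears to the power 2; the numerator there equals -37/7, nonzero, and no other factor vanishes.
Hence a pole whose order is the multiplicity, 2.

The point is a pole of order 2.


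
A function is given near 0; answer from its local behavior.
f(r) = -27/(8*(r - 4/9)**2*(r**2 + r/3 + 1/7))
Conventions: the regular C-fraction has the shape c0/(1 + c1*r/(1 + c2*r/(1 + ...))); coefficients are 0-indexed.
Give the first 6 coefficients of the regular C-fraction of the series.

The regular C-fraction coefficients are [-15309/128, -13/6, 75/104, 6177/520, -117936/10295, 19677/20590].

Taylor coefficients (expand at 0): a_0 = -15309/128, a_1 = -66339/256, a_2 = -767151/2048, a_3 = -2827629/1024, a_4 = -205161201/32768, a_5 = -487746693/65536.
c0 = a_0 = -15309/128. Peel one level at a time: if S = 1 + c*r/S' with S'(0) = 1, then c is the r-coefficient of S and S' = c*r/(S - 1).
S_1 = c0/f = 1 + (-13/6)*r + (25/16)*r^2 + ...; c1 = -13/6.
S_2 = c1*r/(S_1 - 1) = 1 + (75/104)*r + (-92655/10816)*r^2 + ...; c2 = 75/104.
S_3 = c2*r/(S_2 - 1) = 1 + (6177/520)*r + (3402/25)*r^2 + ...; c3 = 6177/520.
S_4 = c3*r/(S_3 - 1) = 1 + (-117936/10295)*r + (1160313336/105987025)*r^2 + ...; c4 = -117936/10295.
S_5 = c4*r/(S_4 - 1) = 1 + (19677/20590)*r + ...; c5 = 19677/20590.


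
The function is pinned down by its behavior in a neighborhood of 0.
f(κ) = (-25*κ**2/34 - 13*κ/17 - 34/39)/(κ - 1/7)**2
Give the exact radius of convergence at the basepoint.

The radius of convergence is 1/7.

Denominator factor (κ - 1/7)^2: pole of order 2 at 1/7, modulus 1/7.
The radius of convergence is the smallest modulus among the singular points: 1/7.


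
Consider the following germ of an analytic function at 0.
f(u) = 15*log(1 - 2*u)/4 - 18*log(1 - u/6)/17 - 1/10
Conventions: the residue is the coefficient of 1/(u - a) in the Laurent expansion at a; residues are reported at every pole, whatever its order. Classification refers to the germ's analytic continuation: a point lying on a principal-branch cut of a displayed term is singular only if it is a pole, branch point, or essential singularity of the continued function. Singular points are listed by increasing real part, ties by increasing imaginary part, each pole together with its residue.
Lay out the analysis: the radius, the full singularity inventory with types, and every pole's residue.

Branch term (-18/17)*log(1 - u/(6)): its argument vanishes at u = 6, a logarithmic branch point, modulus 6.
Branch term (15/4)*log(1 - u/(1/2)): its argument vanishes at u = 1/2, a logarithmic branch point, modulus 1/2.
The radius of convergence is the smallest modulus among the singular points: 1/2.
List the singular points by increasing real part (a conjugate pair: the negative imaginary part first).

Radius of convergence at 0: 1/2.
At 1/2: a logarithmic branch point.
At 6: a logarithmic branch point.


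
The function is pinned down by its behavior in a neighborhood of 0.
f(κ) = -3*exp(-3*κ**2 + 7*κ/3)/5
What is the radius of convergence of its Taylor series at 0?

The factor exp(-3*κ**2 + 7*κ/3) is entire and contributes no finite singular point.
The polynomial part has no poles.
No finite singular points: the Taylor series at 0 converges everywhere.

The radius of convergence is infinite.


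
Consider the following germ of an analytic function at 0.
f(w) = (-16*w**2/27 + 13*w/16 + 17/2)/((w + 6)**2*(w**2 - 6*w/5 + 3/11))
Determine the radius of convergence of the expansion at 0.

Denominator factor (w**2 - 6*w/5 + 3/11): discriminant 96/275, real irrational roots 3/5 + (2/55)*sqrt(66) and 3/5 - (2/55)*sqrt(66); poles of order 1, moduli 3/5 + (2/55)*sqrt(66) and 3/5 - (2/55)*sqrt(66).
Denominator factor (w + 6)^2: pole of order 2 at -6, modulus 6.
The radius of convergence is the smallest modulus among the singular points: 3/5 - (2/55)*sqrt(66).

The radius of convergence is 3/5 - (2/55)*sqrt(66).


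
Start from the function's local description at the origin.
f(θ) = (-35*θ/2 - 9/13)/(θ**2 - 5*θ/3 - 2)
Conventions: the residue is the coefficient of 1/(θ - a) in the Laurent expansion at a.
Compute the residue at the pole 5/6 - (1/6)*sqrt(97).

The residue is -35/4 + (2383/5044)*sqrt(97).

The factor θ**2 - 5*θ/3 - 2 splits as (θ - a)(θ - a') with a = 5/6 - (1/6)*sqrt(97), a' = 5/6 + (1/6)*sqrt(97). At the order-1 pole a set g(θ) = (θ - a)*f(θ) = [-35*θ/2 - 9/13] / (θ - a').
Simple pole: residue = g(a) at a = 5/6 - (1/6)*sqrt(97), which is -35/4 + (2383/5044)*sqrt(97).


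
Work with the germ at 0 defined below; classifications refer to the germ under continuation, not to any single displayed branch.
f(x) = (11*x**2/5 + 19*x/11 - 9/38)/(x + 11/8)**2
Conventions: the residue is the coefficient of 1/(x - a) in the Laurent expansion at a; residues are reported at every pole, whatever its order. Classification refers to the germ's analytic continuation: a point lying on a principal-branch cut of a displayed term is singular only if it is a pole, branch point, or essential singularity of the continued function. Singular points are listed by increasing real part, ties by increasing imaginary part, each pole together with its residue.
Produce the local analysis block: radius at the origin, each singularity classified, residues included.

Denominator factor (x + 11/8)^2: pole of order 2 at -11/8, modulus 11/8.
The radius of convergence is the smallest modulus among the singular points: 11/8.
At the order-2 pole -11/8 set g(x) = (x - (-11/8))^2*f(x) = 11*x**2/5 + 19*x/11 - 9/38.
Order-2 pole: residue = g'(a); g'(-11/8) = -951/220, so the residue is -951/220.

Radius of convergence at 0: 11/8.
At -11/8: a pole of order 2; residue -951/220.


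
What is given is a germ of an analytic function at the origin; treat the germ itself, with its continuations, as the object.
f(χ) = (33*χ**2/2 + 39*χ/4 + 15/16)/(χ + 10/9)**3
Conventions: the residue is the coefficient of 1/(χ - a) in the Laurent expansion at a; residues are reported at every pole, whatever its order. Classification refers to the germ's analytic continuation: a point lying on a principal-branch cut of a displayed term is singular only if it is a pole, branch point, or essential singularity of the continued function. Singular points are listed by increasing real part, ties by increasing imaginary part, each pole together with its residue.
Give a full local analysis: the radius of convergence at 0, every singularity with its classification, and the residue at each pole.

Radius of convergence at 0: 10/9.
At -10/9: a pole of order 3; residue 33/2.

Denominator factor (χ + 10/9)^3: pole of order 3 at -10/9, modulus 10/9.
The radius of convergence is the smallest modulus among the singular points: 10/9.
At the order-3 pole -10/9 set g(χ) = (χ - (-10/9))^3*f(χ) = 33*χ**2/2 + 39*χ/4 + 15/16.
Order-3 pole: residue = g''(a)/2; g''(-10/9) = 33, so the residue is 33/2.


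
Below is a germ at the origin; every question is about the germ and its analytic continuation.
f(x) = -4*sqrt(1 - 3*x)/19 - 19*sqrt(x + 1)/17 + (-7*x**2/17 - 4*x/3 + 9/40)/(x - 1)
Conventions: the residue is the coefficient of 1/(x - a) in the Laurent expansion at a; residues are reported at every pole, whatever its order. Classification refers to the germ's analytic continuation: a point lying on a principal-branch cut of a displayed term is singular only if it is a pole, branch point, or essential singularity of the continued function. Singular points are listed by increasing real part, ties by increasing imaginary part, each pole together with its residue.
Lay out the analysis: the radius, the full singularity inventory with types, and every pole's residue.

Denominator factor (x - 1): pole of order 1 at 1, modulus 1.
Branch term (-4/19)*sqrt(1 - x/(1/3)): its argument vanishes at x = 1/3, a square-root branch point, modulus 1/3.
Branch term (-19/17)*sqrt(1 - x/(-1)): its argument vanishes at x = -1, a square-root branch point, modulus 1.
The radius of convergence is the smallest modulus among the singular points: 1/3.
The branch terms are analytic at 1 and contribute nothing to the residue; only the rational part matters.
At the order-1 pole 1 set g(x) = (x - (1))*(rational part) = -7*x**2/17 - 4*x/3 + 9/40.
Simple pole: residue = g(a) at a = 1, which is -3101/2040.
List the singular points by increasing real part (a conjugate pair: the negative imaginary part first).

Radius of convergence at 0: 1/3.
At -1: an algebraic (square-root) branch point.
At 1/3: an algebraic (square-root) branch point.
At 1: a pole of order 1; residue -3101/2040.


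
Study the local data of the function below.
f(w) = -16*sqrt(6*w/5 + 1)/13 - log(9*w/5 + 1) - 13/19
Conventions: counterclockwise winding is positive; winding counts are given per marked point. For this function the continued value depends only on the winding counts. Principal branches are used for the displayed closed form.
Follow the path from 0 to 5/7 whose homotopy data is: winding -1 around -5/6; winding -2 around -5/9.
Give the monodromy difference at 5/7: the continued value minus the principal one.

Continued minus principal equals ((32/91)*sqrt(91)) + ((4)*pi)*i.

The rational part is single-valued and drops out of the difference; each branch term changes only by its own monodromy.
(-1)*log(1 - w/(-5/9)): each positive loop around -5/9 adds 2*pi*i to the log, so winding -2 contributes (-1)*(-2)*2*pi*i = (4)*pi*i.
(-16/13)*sqrt(1 - w/(-5/6)): winding -1 is odd, the square root flips sign, contributing -2*(-16/13)*sqrt(1 - (5/7)/(-5/6)) = -2*(-16/13)*sqrt(13/7) = (32/91)*sqrt(91).
Summing the contributions at w = 5/7 gives ((32/91)*sqrt(91)) + ((4)*pi)*i.


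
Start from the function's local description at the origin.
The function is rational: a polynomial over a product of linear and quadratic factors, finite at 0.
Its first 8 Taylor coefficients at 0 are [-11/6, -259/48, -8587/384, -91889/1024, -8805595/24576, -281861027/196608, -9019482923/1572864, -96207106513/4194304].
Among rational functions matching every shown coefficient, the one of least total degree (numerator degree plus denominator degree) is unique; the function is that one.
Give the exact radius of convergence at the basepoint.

No rational of total degree below 4 reproduces all 8 coefficients; solving the [1/3] Pade equations on them gives f(r) = (11/12 - r/6)/((r - 1/4)*(r**2 + 7*r/4 + 2)), whose expansion matches every shown term.
Denominator factor (r**2 + 7*r/4 + 2): discriminant -79/16, complex-conjugate roots (-7/8) + ((1/8)*sqrt(79))*i and (-7/8) - ((1/8)*sqrt(79))*i; poles of order 1, moduli sqrt(2) and sqrt(2).
Denominator factor (r - 1/4): pole of order 1 at 1/4, modulus 1/4.
The radius of convergence is the smallest modulus among the singular points: 1/4.

The radius of convergence is 1/4.


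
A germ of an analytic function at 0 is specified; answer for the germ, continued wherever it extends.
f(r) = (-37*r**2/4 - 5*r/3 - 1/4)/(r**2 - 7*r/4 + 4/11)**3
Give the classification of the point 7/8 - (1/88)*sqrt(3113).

The point is a pole of order 3.

The denominator factor r**2 - 7*r/4 + 4/11 vanishes at 7/8 - (1/88)*sqrt(3113) and appears to the power 3; the numerator there equals -52837/4224 + (857/4224)*sqrt(3113), nonzero, and no other factor vanishes.
Hence a pole whose order is the multiplicity, 3.


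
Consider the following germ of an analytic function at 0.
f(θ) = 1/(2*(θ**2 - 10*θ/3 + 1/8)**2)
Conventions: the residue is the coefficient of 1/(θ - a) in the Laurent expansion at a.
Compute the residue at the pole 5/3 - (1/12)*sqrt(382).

The factor θ**2 - 10*θ/3 + 1/8 splits as (θ - a)(θ - a') with a = 5/3 - (1/12)*sqrt(382), a' = 5/3 + (1/12)*sqrt(382). At the order-2 pole a set g(θ) = (θ - a)^2*f(θ) = [1/2] / (θ - a')^2.
Order-2 pole: residue = g'(a); g'(5/3 - (1/12)*sqrt(382)) = (54/36481)*sqrt(382), so the residue is (54/36481)*sqrt(382).

The residue is (54/36481)*sqrt(382).


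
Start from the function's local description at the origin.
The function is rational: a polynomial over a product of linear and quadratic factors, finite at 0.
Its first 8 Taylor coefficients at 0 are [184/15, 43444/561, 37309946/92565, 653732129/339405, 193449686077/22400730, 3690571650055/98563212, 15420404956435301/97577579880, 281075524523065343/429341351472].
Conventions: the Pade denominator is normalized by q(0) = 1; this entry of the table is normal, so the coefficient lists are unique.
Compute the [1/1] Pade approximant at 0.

Taylor coefficients needed (read off): a_0 = 184/15, a_1 = 43444/561, a_2 = 37309946/92565.
Write the denominator as Q(κ) = 1 + q1*κ. Requiring Q*f - P = O(κ^3) with deg P <= 1 kills the coefficients of κ^2..κ^2 in Q*f:
  κ^2: a_2 + q1*a_1 = 0, i.e. 37309946/92565 + (43444/561)*q1 = 0.
Solving this linear system: q1 = -18654973/3584130.
The numerator is Q*f truncated at degree 1: P0 = a_0 = 184/15; P1 = a_1 + q1*a_0 = 6212018528/456976575.

The Pade approximant has numerator coefficients [184/15, 6212018528/456976575]; denominator coefficients [1, -18654973/3584130].


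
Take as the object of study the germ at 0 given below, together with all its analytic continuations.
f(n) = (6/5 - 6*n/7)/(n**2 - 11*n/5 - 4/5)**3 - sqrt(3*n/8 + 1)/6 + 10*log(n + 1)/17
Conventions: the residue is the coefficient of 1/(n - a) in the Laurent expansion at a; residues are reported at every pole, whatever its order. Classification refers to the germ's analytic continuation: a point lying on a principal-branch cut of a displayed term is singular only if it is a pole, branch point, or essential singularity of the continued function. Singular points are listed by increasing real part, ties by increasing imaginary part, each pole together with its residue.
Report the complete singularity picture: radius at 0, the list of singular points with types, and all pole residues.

Radius of convergence at 0: -11/10 + (1/10)*sqrt(201).
At -8/3: an algebraic (square-root) branch point.
At -1: a logarithmic branch point.
At 11/10 - (1/10)*sqrt(201): a pole of order 3; residue -(1250/2105341)*sqrt(201).
At 11/10 + (1/10)*sqrt(201): a pole of order 3; residue (1250/2105341)*sqrt(201).

Denominator factor (n**2 - 11*n/5 - 4/5)^3: discriminant 201/25, real irrational roots 11/10 + (1/10)*sqrt(201) and 11/10 - (1/10)*sqrt(201); poles of order 3, moduli 11/10 + (1/10)*sqrt(201) and -11/10 + (1/10)*sqrt(201).
Branch term (10/17)*log(1 - n/(-1)): its argument vanishes at n = -1, a logarithmic branch point, modulus 1.
Branch term (-1/6)*sqrt(1 - n/(-8/3)): its argument vanishes at n = -8/3, a square-root branch point, modulus 8/3.
The radius of convergence is the smallest modulus among the singular points: -11/10 + (1/10)*sqrt(201).
The branch terms are analytic at 11/10 - (1/10)*sqrt(201) and contribute nothing to the residue; only the rational part matters.
The factor n**2 - 11*n/5 - 4/5 splits as (n - a)(n - a') with a = 11/10 - (1/10)*sqrt(201), a' = 11/10 + (1/10)*sqrt(201). At the order-3 pole a set g(n) = (n - a)^3*(rational part) = [6/5 - 6*n/7] / (n - a')^3.
Order-3 pole: residue = g''(a)/2; g''(11/10 - (1/10)*sqrt(201)) = -(2500/2105341)*sqrt(201), so the residue is -(1250/2105341)*sqrt(201).
The branch terms are analytic at 11/10 + (1/10)*sqrt(201) and contribute nothing to the residue; only the rational part matters.
The factor n**2 - 11*n/5 - 4/5 splits as (n - a)(n - a') with a = 11/10 + (1/10)*sqrt(201), a' = 11/10 - (1/10)*sqrt(201). At the order-3 pole a set g(n) = (n - a)^3*(rational part) = [6/5 - 6*n/7] / (n - a')^3.
Order-3 pole: residue = g''(a)/2; g''(11/10 + (1/10)*sqrt(201)) = (2500/2105341)*sqrt(201), so the residue is (1250/2105341)*sqrt(201).
List the singular points by increasing real part (a conjugate pair: the negative imaginary part first).


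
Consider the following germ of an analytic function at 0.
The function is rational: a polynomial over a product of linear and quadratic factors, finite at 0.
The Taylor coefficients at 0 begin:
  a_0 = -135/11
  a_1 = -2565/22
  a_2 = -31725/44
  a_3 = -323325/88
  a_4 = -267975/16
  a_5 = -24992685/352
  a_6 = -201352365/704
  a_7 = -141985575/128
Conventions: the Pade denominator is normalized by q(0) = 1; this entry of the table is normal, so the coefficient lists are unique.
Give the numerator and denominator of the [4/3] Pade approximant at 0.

The Pade approximant has numerator coefficients [-135/11, -9990/1639, -4860/1639, -2187/1639, -729/1639]; denominator coefficients [1, -2683/298, 8053/298, -40293/1490].

Taylor coefficients needed (read off): a_0 = -135/11, a_1 = -2565/22, a_2 = -31725/44, a_3 = -323325/88, a_4 = -267975/16, a_5 = -24992685/352, a_6 = -201352365/704, a_7 = -141985575/128.
Write the denominator as Q(ψ) = 1 + q1*ψ + q2*ψ^2 + q3*ψ^3. Requiring Q*f - P = O(ψ^8) with deg P <= 4 kills the coefficients of ψ^5..ψ^7 in Q*f:
  ψ^5: a_5 + q1*a_4 + q2*a_3 + q3*a_2 = 0, i.e. -24992685/352 + (-267975/16)*q1 + (-323325/88)*q2 + (-31725/44)*q3 = 0.
  ψ^6: a_6 + q1*a_5 + q2*a_4 + q3*a_3 = 0, i.e. -201352365/704 + (-24992685/352)*q1 + (-267975/16)*q2 + (-323325/88)*q3 = 0.
  ψ^7: a_7 + q1*a_6 + q2*a_5 + q3*a_4 = 0, i.e. -141985575/128 + (-201352365/704)*q1 + (-24992685/352)*q2 + (-267975/16)*q3 = 0.
Solving this linear system: q1 = -2683/298, q2 = 8053/298, q3 = -40293/1490.
The numerator is Q*f truncated at degree 4: P0 = a_0 = -135/11; P1 = a_1 + q1*a_0 = -9990/1639; P2 = a_2 + q1*a_1 + q2*a_0 = -4860/1639; P3 = a_3 + q1*a_2 + q2*a_1 + q3*a_0 = -2187/1639; P4 = a_4 + q1*a_3 + q2*a_2 + q3*a_1 = -729/1639.


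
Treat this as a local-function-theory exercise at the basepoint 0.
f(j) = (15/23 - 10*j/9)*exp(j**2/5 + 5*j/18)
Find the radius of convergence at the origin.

The radius of convergence is infinite.

The factor exp(j**2/5 + 5*j/18) is entire and contributes no finite singular point.
The polynomial part has no poles.
No finite singular points: the Taylor series at 0 converges everywhere.


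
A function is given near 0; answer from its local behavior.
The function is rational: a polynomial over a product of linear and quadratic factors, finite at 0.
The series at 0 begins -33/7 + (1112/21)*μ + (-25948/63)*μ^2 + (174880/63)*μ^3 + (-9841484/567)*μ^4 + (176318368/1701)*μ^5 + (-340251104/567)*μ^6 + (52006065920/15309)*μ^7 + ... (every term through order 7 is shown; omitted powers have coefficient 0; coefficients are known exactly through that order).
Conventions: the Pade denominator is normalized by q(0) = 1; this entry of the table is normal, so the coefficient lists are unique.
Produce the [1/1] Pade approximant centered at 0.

The Pade approximant has numerator coefficients [-33/7, 95065/5838]; denominator coefficients [1, 6487/834].

Taylor coefficients needed (read off): a_0 = -33/7, a_1 = 1112/21, a_2 = -25948/63.
Write the denominator as Q(μ) = 1 + q1*μ. Requiring Q*f - P = O(μ^3) with deg P <= 1 kills the coefficients of μ^2..μ^2 in Q*f:
  μ^2: a_2 + q1*a_1 = 0, i.e. -25948/63 + (1112/21)*q1 = 0.
Solving this linear system: q1 = 6487/834.
The numerator is Q*f truncated at degree 1: P0 = a_0 = -33/7; P1 = a_1 + q1*a_0 = 95065/5838.


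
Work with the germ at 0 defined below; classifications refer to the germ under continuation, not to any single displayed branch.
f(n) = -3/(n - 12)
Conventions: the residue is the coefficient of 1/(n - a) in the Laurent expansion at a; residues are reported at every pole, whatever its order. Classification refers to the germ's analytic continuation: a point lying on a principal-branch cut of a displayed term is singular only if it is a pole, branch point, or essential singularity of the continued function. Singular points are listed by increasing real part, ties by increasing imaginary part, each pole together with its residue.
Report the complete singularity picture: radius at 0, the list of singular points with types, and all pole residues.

Denominator factor (n - 12): pole of order 1 at 12, modulus 12.
The radius of convergence is the smallest modulus among the singular points: 12.
At the order-1 pole 12 set g(n) = (n - (12))*f(n) = -3.
Simple pole: residue = g(a) at a = 12, which is -3.

Radius of convergence at 0: 12.
At 12: a pole of order 1; residue -3.


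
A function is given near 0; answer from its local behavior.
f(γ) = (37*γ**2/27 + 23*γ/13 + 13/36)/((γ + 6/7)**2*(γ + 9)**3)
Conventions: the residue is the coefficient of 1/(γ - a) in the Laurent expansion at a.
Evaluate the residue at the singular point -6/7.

At the order-2 pole -6/7 set g(γ) = (γ - (-6/7))^2*f(γ) = (37*γ**2/27 + 23*γ/13 + 13/36)/(γ + 9)**3.
Order-2 pole: residue = g'(a); g'(-6/7) = -1601957/1646736156, so the residue is -1601957/1646736156.

The residue is -1601957/1646736156.


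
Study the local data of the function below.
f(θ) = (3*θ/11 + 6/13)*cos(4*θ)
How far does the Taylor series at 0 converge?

The factor cos(4*θ) is entire and contributes no finite singular point.
The polynomial part has no poles.
No finite singular points: the Taylor series at 0 converges everywhere.

The radius of convergence is infinite.


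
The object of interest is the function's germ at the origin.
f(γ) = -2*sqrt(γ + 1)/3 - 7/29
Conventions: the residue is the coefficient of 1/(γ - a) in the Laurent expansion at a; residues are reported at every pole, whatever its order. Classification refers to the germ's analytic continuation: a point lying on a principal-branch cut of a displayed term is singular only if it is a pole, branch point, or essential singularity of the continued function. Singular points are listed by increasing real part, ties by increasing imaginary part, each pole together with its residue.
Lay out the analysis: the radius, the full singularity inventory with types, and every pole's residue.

Branch term (-2/3)*sqrt(1 - γ/(-1)): its argument vanishes at γ = -1, a square-root branch point, modulus 1.
The radius of convergence is the smallest modulus among the singular points: 1.

Radius of convergence at 0: 1.
At -1: an algebraic (square-root) branch point.


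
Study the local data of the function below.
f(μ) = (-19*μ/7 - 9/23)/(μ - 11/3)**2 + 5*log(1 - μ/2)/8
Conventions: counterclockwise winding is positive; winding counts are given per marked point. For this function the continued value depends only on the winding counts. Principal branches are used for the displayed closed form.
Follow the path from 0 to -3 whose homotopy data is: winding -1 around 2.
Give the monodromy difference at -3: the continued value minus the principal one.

The rational part is single-valued and drops out of the difference; each branch term changes only by its own monodromy.
(5/8)*log(1 - μ/(2)): each positive loop around 2 adds 2*pi*i to the log, so winding -1 contributes (5/8)*(-1)*2*pi*i = -(5/4)*pi*i.
Summing the contributions at μ = -3 gives -(5/4)*pi*i.

Continued minus principal equals -(5/4)*pi*i.


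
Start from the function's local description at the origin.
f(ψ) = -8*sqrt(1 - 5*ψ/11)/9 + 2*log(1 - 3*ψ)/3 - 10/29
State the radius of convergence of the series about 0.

The radius of convergence is 1/3.

Branch term (-8/9)*sqrt(1 - ψ/(11/5)): its argument vanishes at ψ = 11/5, a square-root branch point, modulus 11/5.
Branch term (2/3)*log(1 - ψ/(1/3)): its argument vanishes at ψ = 1/3, a logarithmic branch point, modulus 1/3.
The radius of convergence is the smallest modulus among the singular points: 1/3.


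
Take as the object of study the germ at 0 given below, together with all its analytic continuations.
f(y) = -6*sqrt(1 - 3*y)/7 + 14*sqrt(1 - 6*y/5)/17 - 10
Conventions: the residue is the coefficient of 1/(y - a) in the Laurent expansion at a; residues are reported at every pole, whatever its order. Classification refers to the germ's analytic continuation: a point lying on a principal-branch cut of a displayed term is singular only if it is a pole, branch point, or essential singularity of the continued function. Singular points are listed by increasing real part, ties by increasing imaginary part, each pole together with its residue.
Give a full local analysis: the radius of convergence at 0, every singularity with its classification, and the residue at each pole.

Radius of convergence at 0: 1/3.
At 1/3: an algebraic (square-root) branch point.
At 5/6: an algebraic (square-root) branch point.

Branch term (-6/7)*sqrt(1 - y/(1/3)): its argument vanishes at y = 1/3, a square-root branch point, modulus 1/3.
Branch term (14/17)*sqrt(1 - y/(5/6)): its argument vanishes at y = 5/6, a square-root branch point, modulus 5/6.
The radius of convergence is the smallest modulus among the singular points: 1/3.
List the singular points by increasing real part (a conjugate pair: the negative imaginary part first).


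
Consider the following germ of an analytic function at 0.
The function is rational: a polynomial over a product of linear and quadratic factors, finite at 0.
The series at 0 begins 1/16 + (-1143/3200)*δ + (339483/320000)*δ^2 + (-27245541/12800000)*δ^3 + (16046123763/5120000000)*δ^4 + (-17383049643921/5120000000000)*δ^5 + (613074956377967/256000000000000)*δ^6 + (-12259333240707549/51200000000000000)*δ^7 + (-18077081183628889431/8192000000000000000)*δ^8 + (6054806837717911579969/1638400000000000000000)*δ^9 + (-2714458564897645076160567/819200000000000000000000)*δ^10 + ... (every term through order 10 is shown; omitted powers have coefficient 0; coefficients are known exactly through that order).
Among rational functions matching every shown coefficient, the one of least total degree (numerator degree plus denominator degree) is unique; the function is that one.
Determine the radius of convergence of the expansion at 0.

The radius of convergence is (1/2)*sqrt(5).

No rational of total degree below 9 reproduces all 11 coefficients; solving the [0/9] Pade equations on them gives f(δ) = 1/(2*(δ + 8/5)**3*(δ**2 + 8*δ/5 + 5/4)**3), whose expansion matches every shown term.
Denominator factor (δ**2 + 8*δ/5 + 5/4)^3: discriminant -61/25, complex-conjugate roots (-4/5) + ((1/10)*sqrt(61))*i and (-4/5) - ((1/10)*sqrt(61))*i; poles of order 3, moduli (1/2)*sqrt(5) and (1/2)*sqrt(5).
Denominator factor (δ + 8/5)^3: pole of order 3 at -8/5, modulus 8/5.
The radius of convergence is the smallest modulus among the singular points: (1/2)*sqrt(5).
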